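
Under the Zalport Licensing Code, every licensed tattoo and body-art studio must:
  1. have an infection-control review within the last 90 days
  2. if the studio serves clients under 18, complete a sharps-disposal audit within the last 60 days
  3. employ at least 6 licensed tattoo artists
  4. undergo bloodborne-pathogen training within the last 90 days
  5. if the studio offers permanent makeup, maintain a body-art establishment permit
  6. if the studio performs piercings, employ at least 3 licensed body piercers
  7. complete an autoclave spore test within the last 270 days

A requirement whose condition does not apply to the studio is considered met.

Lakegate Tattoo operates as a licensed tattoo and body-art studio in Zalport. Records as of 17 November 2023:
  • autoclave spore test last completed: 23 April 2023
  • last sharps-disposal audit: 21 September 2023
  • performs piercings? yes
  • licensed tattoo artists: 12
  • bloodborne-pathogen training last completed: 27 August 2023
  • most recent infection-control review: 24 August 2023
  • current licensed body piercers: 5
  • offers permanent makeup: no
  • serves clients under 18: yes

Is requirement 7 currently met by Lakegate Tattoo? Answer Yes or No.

Yes

7. autoclave spore test 208 days ago vs limit 270 → met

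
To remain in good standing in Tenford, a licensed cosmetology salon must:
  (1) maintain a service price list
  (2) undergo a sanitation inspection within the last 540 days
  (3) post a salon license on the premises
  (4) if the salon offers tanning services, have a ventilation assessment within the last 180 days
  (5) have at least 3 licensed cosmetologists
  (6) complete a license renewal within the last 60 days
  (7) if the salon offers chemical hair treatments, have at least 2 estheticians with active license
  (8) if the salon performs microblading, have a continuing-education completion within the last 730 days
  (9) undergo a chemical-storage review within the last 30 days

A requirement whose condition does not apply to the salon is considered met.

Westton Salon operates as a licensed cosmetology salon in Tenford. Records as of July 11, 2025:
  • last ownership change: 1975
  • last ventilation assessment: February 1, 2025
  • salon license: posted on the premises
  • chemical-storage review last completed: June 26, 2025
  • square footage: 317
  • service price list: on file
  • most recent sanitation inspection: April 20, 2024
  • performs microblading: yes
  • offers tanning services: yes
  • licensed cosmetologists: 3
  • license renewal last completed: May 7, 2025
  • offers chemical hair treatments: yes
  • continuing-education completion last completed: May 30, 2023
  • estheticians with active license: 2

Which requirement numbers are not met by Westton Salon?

1. service price list present → met
2. sanitation inspection 447 days ago vs limit 540 → met
3. salon license present → met
4. condition 'offers tanning services' holds; ventilation assessment 160 days ago vs limit 180 → met
5. licensed cosmetologists 3 ≥ 3 → met
6. license renewal 65 days ago vs limit 60 → not met
7. condition 'offers chemical hair treatments' holds; estheticians with active license 2 ≥ 2 → met
8. condition 'performs microblading' holds; continuing-education completion 773 days ago vs limit 730 → not met
9. chemical-storage review 15 days ago vs limit 30 → met
Not met: 6, 8

6, 8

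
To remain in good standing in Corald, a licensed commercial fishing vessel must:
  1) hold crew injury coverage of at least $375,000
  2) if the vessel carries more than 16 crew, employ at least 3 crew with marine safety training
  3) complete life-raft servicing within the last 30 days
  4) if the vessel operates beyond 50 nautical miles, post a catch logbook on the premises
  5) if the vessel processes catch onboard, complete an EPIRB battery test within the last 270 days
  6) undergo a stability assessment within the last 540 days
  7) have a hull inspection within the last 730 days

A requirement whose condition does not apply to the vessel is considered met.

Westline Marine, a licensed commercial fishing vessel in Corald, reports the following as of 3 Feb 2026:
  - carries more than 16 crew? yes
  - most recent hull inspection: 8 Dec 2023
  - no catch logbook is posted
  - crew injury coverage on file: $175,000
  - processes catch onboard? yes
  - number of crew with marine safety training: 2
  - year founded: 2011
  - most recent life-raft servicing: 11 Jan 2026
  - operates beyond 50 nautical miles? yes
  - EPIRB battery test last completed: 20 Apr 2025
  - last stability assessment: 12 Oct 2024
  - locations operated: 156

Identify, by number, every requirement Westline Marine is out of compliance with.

1, 2, 4, 5, 7

1. crew injury coverage $175,000 < $375,000 → not met
2. condition 'carries more than 16 crew' holds; crew with marine safety training 2 < 3 → not met
3. life-raft servicing 23 days ago vs limit 30 → met
4. condition 'operates beyond 50 nautical miles' holds; catch logbook absent → not met
5. condition 'processes catch onboard' holds; EPIRB battery test 289 days ago vs limit 270 → not met
6. stability assessment 479 days ago vs limit 540 → met
7. hull inspection 788 days ago vs limit 730 → not met
Not met: 1, 2, 4, 5, 7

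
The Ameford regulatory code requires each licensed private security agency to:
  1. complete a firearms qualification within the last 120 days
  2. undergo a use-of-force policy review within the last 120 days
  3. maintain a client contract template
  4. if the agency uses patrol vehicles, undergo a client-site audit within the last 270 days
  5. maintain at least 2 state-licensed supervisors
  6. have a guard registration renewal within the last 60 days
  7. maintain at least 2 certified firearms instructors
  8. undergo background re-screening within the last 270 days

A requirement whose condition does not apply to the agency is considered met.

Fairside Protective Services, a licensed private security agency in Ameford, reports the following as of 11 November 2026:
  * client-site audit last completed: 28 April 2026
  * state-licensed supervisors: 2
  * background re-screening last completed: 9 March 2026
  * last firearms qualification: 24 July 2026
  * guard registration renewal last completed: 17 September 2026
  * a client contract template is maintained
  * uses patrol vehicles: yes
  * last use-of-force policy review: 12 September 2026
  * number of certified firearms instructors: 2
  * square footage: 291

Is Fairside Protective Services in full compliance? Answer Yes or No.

Yes

1. firearms qualification 110 days ago vs limit 120 → met
2. use-of-force policy review 60 days ago vs limit 120 → met
3. client contract template present → met
4. condition 'uses patrol vehicles' holds; client-site audit 197 days ago vs limit 270 → met
5. state-licensed supervisors 2 ≥ 2 → met
6. guard registration renewal 55 days ago vs limit 60 → met
7. certified firearms instructors 2 ≥ 2 → met
8. background re-screening 247 days ago vs limit 270 → met
All met.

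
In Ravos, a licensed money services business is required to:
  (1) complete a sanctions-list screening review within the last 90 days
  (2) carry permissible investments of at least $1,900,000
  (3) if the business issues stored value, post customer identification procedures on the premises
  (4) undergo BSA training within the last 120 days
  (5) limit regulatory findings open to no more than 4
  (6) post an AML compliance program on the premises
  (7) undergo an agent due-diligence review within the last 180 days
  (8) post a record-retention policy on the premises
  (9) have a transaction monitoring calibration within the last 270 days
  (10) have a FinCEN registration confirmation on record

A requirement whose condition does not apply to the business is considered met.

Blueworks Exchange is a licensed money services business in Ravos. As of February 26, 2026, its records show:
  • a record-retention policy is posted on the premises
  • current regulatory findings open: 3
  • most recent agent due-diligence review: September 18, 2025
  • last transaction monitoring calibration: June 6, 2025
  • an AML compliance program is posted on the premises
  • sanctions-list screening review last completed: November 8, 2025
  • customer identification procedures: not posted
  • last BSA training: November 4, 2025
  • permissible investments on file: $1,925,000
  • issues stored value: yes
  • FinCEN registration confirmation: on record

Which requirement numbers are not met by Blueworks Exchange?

1. sanctions-list screening review 110 days ago vs limit 90 → not met
2. permissible investments $1,925,000 ≥ $1,900,000 → met
3. condition 'issues stored value' holds; customer identification procedures absent → not met
4. BSA training 114 days ago vs limit 120 → met
5. regulatory findings open 3 ≤ 4 → met
6. AML compliance program present → met
7. agent due-diligence review 161 days ago vs limit 180 → met
8. record-retention policy present → met
9. transaction monitoring calibration 265 days ago vs limit 270 → met
10. FinCEN registration confirmation present → met
Not met: 1, 3

1, 3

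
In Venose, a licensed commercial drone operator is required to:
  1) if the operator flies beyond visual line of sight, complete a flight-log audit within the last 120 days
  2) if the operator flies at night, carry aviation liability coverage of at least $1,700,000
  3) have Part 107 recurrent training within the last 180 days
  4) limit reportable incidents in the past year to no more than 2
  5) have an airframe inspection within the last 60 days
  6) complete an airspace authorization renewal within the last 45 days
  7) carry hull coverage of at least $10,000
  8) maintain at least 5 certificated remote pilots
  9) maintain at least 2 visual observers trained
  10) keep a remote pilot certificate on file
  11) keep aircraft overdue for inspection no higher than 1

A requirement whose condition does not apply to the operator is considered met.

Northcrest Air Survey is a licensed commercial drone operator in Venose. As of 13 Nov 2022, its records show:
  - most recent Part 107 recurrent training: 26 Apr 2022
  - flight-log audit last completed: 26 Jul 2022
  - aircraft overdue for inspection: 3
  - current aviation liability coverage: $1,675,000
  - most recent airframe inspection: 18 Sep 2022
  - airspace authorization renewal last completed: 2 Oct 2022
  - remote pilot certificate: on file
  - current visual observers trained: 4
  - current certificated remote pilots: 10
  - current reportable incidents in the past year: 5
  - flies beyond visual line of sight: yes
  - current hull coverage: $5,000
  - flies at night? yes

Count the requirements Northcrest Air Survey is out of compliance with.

5

1. condition 'flies beyond visual line of sight' holds; flight-log audit 110 days ago vs limit 120 → met
2. condition 'flies at night' holds; aviation liability coverage $1,675,000 < $1,700,000 → not met
3. Part 107 recurrent training 201 days ago vs limit 180 → not met
4. reportable incidents in the past year 5 > 2 → not met
5. airframe inspection 56 days ago vs limit 60 → met
6. airspace authorization renewal 42 days ago vs limit 45 → met
7. hull coverage $5,000 < $10,000 → not met
8. certificated remote pilots 10 ≥ 5 → met
9. visual observers trained 4 ≥ 2 → met
10. remote pilot certificate present → met
11. aircraft overdue for inspection 3 > 1 → not met
Not met: 5 of 11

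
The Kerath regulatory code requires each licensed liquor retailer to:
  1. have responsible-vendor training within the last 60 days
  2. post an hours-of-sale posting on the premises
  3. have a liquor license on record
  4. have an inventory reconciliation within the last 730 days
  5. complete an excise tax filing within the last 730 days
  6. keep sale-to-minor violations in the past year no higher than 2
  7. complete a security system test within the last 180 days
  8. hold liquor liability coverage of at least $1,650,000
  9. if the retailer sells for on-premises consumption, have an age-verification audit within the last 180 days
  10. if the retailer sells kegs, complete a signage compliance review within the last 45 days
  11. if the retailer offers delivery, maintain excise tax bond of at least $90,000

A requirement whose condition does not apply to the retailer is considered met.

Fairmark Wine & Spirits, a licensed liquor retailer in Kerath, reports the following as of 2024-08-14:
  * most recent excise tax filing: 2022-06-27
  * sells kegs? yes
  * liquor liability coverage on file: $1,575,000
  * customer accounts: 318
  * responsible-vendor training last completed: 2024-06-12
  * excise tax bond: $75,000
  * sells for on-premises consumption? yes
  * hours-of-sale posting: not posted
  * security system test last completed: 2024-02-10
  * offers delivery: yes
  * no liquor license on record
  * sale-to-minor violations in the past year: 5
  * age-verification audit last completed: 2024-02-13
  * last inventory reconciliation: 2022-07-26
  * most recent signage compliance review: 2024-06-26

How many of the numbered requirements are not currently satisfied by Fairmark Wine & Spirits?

1. responsible-vendor training 63 days ago vs limit 60 → not met
2. hours-of-sale posting absent → not met
3. liquor license absent → not met
4. inventory reconciliation 750 days ago vs limit 730 → not met
5. excise tax filing 779 days ago vs limit 730 → not met
6. sale-to-minor violations in the past year 5 > 2 → not met
7. security system test 186 days ago vs limit 180 → not met
8. liquor liability coverage $1,575,000 < $1,650,000 → not met
9. condition 'sells for on-premises consumption' holds; age-verification audit 183 days ago vs limit 180 → not met
10. condition 'sells kegs' holds; signage compliance review 49 days ago vs limit 45 → not met
11. condition 'offers delivery' holds; excise tax bond $75,000 < $90,000 → not met
Not met: 11 of 11

11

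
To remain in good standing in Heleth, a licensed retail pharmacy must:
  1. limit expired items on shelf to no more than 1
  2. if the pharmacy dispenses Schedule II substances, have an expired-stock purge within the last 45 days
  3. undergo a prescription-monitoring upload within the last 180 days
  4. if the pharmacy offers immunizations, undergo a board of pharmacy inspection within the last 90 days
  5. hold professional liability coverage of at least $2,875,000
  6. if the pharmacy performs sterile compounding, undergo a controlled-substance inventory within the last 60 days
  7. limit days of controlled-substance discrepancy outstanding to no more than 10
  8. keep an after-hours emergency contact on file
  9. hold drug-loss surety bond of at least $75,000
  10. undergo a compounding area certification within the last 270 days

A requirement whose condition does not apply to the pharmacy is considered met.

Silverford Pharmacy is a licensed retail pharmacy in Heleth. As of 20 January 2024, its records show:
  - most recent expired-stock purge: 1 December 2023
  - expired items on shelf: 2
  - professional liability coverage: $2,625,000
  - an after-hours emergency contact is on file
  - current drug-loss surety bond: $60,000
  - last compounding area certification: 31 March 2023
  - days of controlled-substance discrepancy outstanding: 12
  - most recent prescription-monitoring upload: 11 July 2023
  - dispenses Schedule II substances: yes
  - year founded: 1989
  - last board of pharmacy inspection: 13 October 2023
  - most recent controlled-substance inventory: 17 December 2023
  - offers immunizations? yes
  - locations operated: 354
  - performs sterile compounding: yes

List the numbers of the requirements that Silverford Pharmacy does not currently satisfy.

1, 2, 3, 4, 5, 7, 9, 10

1. expired items on shelf 2 > 1 → not met
2. condition 'dispenses Schedule II substances' holds; expired-stock purge 50 days ago vs limit 45 → not met
3. prescription-monitoring upload 193 days ago vs limit 180 → not met
4. condition 'offers immunizations' holds; board of pharmacy inspection 99 days ago vs limit 90 → not met
5. professional liability coverage $2,625,000 < $2,875,000 → not met
6. condition 'performs sterile compounding' holds; controlled-substance inventory 34 days ago vs limit 60 → met
7. days of controlled-substance discrepancy outstanding 12 > 10 → not met
8. after-hours emergency contact present → met
9. drug-loss surety bond $60,000 < $75,000 → not met
10. compounding area certification 295 days ago vs limit 270 → not met
Not met: 1, 2, 3, 4, 5, 7, 9, 10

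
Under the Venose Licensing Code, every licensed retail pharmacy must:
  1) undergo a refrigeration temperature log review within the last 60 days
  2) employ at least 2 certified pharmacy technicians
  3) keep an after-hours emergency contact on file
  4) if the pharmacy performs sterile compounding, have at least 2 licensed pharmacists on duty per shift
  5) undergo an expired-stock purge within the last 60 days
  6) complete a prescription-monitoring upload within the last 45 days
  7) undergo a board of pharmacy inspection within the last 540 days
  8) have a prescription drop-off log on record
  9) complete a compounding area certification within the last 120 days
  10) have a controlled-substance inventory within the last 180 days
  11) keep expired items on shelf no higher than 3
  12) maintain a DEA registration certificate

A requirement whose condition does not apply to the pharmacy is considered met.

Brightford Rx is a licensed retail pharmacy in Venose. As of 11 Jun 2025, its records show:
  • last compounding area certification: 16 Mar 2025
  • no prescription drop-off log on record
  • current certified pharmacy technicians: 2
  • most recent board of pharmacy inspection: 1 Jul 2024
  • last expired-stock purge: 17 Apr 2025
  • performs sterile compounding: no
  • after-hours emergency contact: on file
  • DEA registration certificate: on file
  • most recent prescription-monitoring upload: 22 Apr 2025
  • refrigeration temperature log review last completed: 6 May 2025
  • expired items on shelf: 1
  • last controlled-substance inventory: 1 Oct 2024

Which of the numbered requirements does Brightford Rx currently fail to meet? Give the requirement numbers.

6, 8, 10

1. refrigeration temperature log review 36 days ago vs limit 60 → met
2. certified pharmacy technicians 2 ≥ 2 → met
3. after-hours emergency contact present → met
4. condition 'performs sterile compounding' does not hold → requirement n/a → met
5. expired-stock purge 55 days ago vs limit 60 → met
6. prescription-monitoring upload 50 days ago vs limit 45 → not met
7. board of pharmacy inspection 345 days ago vs limit 540 → met
8. prescription drop-off log absent → not met
9. compounding area certification 87 days ago vs limit 120 → met
10. controlled-substance inventory 253 days ago vs limit 180 → not met
11. expired items on shelf 1 ≤ 3 → met
12. DEA registration certificate present → met
Not met: 6, 8, 10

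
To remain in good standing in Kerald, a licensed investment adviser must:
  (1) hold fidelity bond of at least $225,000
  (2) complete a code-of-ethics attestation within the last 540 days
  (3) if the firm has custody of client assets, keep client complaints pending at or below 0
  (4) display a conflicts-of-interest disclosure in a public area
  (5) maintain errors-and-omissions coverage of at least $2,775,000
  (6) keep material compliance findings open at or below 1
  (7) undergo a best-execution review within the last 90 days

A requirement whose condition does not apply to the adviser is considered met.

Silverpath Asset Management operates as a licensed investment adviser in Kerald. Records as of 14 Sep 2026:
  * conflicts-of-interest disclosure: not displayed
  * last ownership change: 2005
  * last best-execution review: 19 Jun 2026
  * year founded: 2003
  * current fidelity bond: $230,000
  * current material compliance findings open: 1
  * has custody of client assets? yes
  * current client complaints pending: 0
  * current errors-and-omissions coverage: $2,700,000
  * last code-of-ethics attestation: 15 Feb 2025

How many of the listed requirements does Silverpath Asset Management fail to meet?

1. fidelity bond $230,000 ≥ $225,000 → met
2. code-of-ethics attestation 576 days ago vs limit 540 → not met
3. condition 'has custody of client assets' holds; client complaints pending 0 ≤ 0 → met
4. conflicts-of-interest disclosure absent → not met
5. errors-and-omissions coverage $2,700,000 < $2,775,000 → not met
6. material compliance findings open 1 ≤ 1 → met
7. best-execution review 87 days ago vs limit 90 → met
Not met: 3 of 7

3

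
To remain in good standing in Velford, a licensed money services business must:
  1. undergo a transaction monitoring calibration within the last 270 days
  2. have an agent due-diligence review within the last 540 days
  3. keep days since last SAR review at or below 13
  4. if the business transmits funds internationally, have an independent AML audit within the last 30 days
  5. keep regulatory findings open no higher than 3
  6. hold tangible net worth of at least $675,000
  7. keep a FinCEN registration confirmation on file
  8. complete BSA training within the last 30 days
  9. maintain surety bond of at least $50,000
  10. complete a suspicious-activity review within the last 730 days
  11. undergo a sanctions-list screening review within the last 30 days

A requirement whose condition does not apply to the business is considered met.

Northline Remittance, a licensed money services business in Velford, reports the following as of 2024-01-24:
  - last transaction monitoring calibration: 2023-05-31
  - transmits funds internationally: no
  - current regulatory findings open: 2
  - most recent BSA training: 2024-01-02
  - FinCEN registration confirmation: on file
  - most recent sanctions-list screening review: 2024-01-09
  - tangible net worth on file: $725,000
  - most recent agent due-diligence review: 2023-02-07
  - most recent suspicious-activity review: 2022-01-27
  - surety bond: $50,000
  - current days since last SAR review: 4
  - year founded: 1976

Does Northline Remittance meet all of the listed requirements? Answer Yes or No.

Yes

1. transaction monitoring calibration 238 days ago vs limit 270 → met
2. agent due-diligence review 351 days ago vs limit 540 → met
3. days since last SAR review 4 ≤ 13 → met
4. condition 'transmits funds internationally' does not hold → requirement n/a → met
5. regulatory findings open 2 ≤ 3 → met
6. tangible net worth $725,000 ≥ $675,000 → met
7. FinCEN registration confirmation present → met
8. BSA training 22 days ago vs limit 30 → met
9. surety bond $50,000 ≥ $50,000 → met
10. suspicious-activity review 727 days ago vs limit 730 → met
11. sanctions-list screening review 15 days ago vs limit 30 → met
All met.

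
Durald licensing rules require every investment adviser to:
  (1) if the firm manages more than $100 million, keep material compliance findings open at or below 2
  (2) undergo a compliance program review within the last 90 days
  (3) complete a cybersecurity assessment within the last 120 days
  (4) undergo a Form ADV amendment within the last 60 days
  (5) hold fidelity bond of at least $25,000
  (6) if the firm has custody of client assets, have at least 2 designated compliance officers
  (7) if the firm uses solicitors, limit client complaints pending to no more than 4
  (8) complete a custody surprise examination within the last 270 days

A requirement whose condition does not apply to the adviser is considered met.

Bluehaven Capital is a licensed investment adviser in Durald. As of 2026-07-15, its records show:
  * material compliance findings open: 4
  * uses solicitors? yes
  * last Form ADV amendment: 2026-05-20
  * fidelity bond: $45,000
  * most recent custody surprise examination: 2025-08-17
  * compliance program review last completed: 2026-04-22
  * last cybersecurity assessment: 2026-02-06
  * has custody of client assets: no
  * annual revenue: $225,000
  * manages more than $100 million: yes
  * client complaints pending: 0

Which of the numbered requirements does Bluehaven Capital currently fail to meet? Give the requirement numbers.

1. condition 'manages more than $100 million' holds; material compliance findings open 4 > 2 → not met
2. compliance program review 84 days ago vs limit 90 → met
3. cybersecurity assessment 159 days ago vs limit 120 → not met
4. Form ADV amendment 56 days ago vs limit 60 → met
5. fidelity bond $45,000 ≥ $25,000 → met
6. condition 'has custody of client assets' does not hold → requirement n/a → met
7. condition 'uses solicitors' holds; client complaints pending 0 ≤ 4 → met
8. custody surprise examination 332 days ago vs limit 270 → not met
Not met: 1, 3, 8

1, 3, 8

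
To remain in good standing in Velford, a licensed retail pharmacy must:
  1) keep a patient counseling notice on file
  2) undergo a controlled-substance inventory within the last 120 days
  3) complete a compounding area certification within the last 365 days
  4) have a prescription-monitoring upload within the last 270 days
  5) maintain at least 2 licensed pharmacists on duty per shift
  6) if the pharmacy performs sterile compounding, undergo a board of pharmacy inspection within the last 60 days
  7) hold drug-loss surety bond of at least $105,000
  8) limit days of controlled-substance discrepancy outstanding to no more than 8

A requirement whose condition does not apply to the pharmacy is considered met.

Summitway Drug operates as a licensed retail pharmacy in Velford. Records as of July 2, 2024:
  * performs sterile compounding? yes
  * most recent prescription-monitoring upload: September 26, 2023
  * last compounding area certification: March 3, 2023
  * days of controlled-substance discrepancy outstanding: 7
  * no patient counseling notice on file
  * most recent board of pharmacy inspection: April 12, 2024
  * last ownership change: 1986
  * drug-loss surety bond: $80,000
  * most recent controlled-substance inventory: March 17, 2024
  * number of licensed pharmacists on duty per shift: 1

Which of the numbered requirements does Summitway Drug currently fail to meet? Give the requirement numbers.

1. patient counseling notice absent → not met
2. controlled-substance inventory 107 days ago vs limit 120 → met
3. compounding area certification 487 days ago vs limit 365 → not met
4. prescription-monitoring upload 280 days ago vs limit 270 → not met
5. licensed pharmacists on duty per shift 1 < 2 → not met
6. condition 'performs sterile compounding' holds; board of pharmacy inspection 81 days ago vs limit 60 → not met
7. drug-loss surety bond $80,000 < $105,000 → not met
8. days of controlled-substance discrepancy outstanding 7 ≤ 8 → met
Not met: 1, 3, 4, 5, 6, 7

1, 3, 4, 5, 6, 7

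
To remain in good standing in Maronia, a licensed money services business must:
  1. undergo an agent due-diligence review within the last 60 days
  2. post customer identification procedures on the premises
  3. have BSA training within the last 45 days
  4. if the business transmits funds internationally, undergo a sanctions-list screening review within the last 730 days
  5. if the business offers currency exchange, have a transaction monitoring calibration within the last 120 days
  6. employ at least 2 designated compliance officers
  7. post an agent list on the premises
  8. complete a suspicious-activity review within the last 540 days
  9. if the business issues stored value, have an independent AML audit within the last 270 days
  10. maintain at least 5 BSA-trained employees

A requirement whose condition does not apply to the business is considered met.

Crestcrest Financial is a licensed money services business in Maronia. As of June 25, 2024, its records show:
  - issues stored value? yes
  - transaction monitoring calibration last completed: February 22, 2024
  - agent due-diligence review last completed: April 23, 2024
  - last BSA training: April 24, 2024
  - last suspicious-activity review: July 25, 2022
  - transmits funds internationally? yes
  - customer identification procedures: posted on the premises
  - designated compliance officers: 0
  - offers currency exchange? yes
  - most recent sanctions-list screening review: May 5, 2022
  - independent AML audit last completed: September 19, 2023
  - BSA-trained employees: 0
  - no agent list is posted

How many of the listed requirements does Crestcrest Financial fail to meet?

9

1. agent due-diligence review 63 days ago vs limit 60 → not met
2. customer identification procedures present → met
3. BSA training 62 days ago vs limit 45 → not met
4. condition 'transmits funds internationally' holds; sanctions-list screening review 782 days ago vs limit 730 → not met
5. condition 'offers currency exchange' holds; transaction monitoring calibration 124 days ago vs limit 120 → not met
6. designated compliance officers 0 < 2 → not met
7. agent list absent → not met
8. suspicious-activity review 701 days ago vs limit 540 → not met
9. condition 'issues stored value' holds; independent AML audit 280 days ago vs limit 270 → not met
10. BSA-trained employees 0 < 5 → not met
Not met: 9 of 10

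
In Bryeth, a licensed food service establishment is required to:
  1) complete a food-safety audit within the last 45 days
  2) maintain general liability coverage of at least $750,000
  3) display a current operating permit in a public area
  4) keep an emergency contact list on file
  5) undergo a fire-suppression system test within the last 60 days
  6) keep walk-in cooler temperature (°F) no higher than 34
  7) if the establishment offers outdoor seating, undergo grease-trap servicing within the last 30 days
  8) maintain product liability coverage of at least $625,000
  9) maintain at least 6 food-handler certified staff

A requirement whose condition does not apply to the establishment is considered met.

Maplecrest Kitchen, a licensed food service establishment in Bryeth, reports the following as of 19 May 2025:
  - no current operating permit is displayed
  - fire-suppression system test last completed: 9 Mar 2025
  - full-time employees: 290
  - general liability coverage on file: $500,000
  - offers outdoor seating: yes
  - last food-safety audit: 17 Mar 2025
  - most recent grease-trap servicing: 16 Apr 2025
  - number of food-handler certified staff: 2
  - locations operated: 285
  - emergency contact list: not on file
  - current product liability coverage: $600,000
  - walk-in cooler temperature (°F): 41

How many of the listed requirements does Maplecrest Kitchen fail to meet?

1. food-safety audit 63 days ago vs limit 45 → not met
2. general liability coverage $500,000 < $750,000 → not met
3. current operating permit absent → not met
4. emergency contact list absent → not met
5. fire-suppression system test 71 days ago vs limit 60 → not met
6. walk-in cooler temperature (°F) 41 > 34 → not met
7. condition 'offers outdoor seating' holds; grease-trap servicing 33 days ago vs limit 30 → not met
8. product liability coverage $600,000 < $625,000 → not met
9. food-handler certified staff 2 < 6 → not met
Not met: 9 of 9

9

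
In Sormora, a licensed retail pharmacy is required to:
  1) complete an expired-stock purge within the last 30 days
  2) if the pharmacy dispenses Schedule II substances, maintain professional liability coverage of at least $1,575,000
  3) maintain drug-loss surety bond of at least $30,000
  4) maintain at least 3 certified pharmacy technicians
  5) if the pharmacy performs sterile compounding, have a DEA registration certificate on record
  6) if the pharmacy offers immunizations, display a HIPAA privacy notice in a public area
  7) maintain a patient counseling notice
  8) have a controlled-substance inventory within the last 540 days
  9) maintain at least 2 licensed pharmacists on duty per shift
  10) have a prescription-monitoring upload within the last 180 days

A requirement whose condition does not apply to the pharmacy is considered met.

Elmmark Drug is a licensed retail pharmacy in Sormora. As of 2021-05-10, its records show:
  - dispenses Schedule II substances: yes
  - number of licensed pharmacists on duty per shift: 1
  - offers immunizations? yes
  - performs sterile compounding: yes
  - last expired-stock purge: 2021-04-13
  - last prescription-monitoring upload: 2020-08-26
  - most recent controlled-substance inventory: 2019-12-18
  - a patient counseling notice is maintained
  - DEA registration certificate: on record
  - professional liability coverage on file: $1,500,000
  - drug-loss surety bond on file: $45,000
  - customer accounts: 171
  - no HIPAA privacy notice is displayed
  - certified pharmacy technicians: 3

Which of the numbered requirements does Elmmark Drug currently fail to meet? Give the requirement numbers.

1. expired-stock purge 27 days ago vs limit 30 → met
2. condition 'dispenses Schedule II substances' holds; professional liability coverage $1,500,000 < $1,575,000 → not met
3. drug-loss surety bond $45,000 ≥ $30,000 → met
4. certified pharmacy technicians 3 ≥ 3 → met
5. condition 'performs sterile compounding' holds; DEA registration certificate present → met
6. condition 'offers immunizations' holds; HIPAA privacy notice absent → not met
7. patient counseling notice present → met
8. controlled-substance inventory 509 days ago vs limit 540 → met
9. licensed pharmacists on duty per shift 1 < 2 → not met
10. prescription-monitoring upload 257 days ago vs limit 180 → not met
Not met: 2, 6, 9, 10

2, 6, 9, 10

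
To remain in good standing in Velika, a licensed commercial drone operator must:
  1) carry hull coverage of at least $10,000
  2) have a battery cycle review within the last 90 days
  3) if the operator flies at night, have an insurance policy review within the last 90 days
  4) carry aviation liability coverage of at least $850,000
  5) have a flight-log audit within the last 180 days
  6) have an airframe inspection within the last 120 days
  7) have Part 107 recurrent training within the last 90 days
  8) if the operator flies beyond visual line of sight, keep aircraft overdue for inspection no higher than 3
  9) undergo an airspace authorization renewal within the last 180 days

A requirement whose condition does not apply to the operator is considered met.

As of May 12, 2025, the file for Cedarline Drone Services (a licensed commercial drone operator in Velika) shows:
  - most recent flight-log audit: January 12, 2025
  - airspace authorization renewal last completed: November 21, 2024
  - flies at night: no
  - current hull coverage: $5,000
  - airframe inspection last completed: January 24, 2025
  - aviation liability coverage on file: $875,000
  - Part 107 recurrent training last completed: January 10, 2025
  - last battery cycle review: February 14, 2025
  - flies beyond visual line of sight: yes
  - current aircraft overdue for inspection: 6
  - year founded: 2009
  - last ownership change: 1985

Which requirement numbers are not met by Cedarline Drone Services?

1. hull coverage $5,000 < $10,000 → not met
2. battery cycle review 87 days ago vs limit 90 → met
3. condition 'flies at night' does not hold → requirement n/a → met
4. aviation liability coverage $875,000 ≥ $850,000 → met
5. flight-log audit 120 days ago vs limit 180 → met
6. airframe inspection 108 days ago vs limit 120 → met
7. Part 107 recurrent training 122 days ago vs limit 90 → not met
8. condition 'flies beyond visual line of sight' holds; aircraft overdue for inspection 6 > 3 → not met
9. airspace authorization renewal 172 days ago vs limit 180 → met
Not met: 1, 7, 8

1, 7, 8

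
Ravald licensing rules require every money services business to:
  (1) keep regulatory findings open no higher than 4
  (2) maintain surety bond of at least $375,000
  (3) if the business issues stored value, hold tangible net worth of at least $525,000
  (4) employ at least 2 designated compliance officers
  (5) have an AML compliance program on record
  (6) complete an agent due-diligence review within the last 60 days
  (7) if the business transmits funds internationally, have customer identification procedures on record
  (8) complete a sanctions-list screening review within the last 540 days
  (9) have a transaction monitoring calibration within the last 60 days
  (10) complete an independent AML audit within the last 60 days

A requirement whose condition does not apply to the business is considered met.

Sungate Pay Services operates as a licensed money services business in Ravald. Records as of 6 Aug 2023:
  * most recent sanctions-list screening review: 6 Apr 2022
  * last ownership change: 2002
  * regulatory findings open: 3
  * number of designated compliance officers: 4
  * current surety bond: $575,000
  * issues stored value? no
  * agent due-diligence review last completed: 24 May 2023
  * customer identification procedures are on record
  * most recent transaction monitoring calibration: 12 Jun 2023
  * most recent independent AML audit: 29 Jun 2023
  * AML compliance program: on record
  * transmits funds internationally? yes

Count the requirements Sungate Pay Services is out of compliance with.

1. regulatory findings open 3 ≤ 4 → met
2. surety bond $575,000 ≥ $375,000 → met
3. condition 'issues stored value' does not hold → requirement n/a → met
4. designated compliance officers 4 ≥ 2 → met
5. AML compliance program present → met
6. agent due-diligence review 74 days ago vs limit 60 → not met
7. condition 'transmits funds internationally' holds; customer identification procedures present → met
8. sanctions-list screening review 487 days ago vs limit 540 → met
9. transaction monitoring calibration 55 days ago vs limit 60 → met
10. independent AML audit 38 days ago vs limit 60 → met
Not met: 1 of 10

1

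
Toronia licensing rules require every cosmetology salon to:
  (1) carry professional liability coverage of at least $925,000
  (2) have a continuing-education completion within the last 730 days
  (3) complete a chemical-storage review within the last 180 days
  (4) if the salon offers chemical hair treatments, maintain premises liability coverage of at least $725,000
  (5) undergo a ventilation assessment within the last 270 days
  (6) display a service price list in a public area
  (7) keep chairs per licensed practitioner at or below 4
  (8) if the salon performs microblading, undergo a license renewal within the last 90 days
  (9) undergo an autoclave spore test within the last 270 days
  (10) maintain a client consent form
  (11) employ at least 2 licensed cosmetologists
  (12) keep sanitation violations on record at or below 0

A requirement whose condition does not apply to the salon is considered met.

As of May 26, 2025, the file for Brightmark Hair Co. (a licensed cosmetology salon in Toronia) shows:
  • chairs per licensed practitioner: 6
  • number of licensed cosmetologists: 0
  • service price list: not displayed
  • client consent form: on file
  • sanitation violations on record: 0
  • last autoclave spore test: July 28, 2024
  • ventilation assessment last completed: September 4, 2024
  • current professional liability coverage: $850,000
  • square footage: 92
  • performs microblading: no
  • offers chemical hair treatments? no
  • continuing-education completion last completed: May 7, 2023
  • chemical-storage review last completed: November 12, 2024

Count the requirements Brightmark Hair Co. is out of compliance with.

1. professional liability coverage $850,000 < $925,000 → not met
2. continuing-education completion 750 days ago vs limit 730 → not met
3. chemical-storage review 195 days ago vs limit 180 → not met
4. condition 'offers chemical hair treatments' does not hold → requirement n/a → met
5. ventilation assessment 264 days ago vs limit 270 → met
6. service price list absent → not met
7. chairs per licensed practitioner 6 > 4 → not met
8. condition 'performs microblading' does not hold → requirement n/a → met
9. autoclave spore test 302 days ago vs limit 270 → not met
10. client consent form present → met
11. licensed cosmetologists 0 < 2 → not met
12. sanitation violations on record 0 ≤ 0 → met
Not met: 7 of 12

7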